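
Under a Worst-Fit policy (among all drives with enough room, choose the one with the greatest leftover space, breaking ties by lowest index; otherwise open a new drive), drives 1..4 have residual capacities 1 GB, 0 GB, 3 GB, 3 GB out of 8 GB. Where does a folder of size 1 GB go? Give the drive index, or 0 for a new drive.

3

Drives with room: drive 1 (1 GB), drive 3 (3 GB), drive 4 (3 GB).
Most room is drive 3 with 3 GB free.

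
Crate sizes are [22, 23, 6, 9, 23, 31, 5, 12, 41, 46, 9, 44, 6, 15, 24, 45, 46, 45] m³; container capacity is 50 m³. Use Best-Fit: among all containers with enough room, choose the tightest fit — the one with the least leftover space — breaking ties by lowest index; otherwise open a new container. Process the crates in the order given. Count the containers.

22 m³ → container 1 (remaining 28 m³)
23 m³ → container 1 (remaining 5 m³)
6 m³ → container 2 (remaining 44 m³)
9 m³ → container 2 (remaining 35 m³)
23 m³ → container 2 (remaining 12 m³)
31 m³ → container 3 (remaining 19 m³)
5 m³ → container 1 (remaining 0 m³)
12 m³ → container 2 (remaining 0 m³)
41 m³ → container 4 (remaining 9 m³)
46 m³ → container 5 (remaining 4 m³)
9 m³ → container 4 (remaining 0 m³)
44 m³ → container 6 (remaining 6 m³)
6 m³ → container 6 (remaining 0 m³)
15 m³ → container 3 (remaining 4 m³)
24 m³ → container 7 (remaining 26 m³)
45 m³ → container 8 (remaining 5 m³)
46 m³ → container 9 (remaining 4 m³)
45 m³ → container 10 (remaining 5 m³)

10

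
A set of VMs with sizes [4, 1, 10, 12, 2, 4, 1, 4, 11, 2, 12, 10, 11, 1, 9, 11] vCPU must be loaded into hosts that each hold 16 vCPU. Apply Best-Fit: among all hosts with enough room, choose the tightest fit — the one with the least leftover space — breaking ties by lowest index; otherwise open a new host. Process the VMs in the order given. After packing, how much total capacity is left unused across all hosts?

39

4 vCPU → host 1 (remaining 12 vCPU)
1 vCPU → host 1 (remaining 11 vCPU)
10 vCPU → host 1 (remaining 1 vCPU)
12 vCPU → host 2 (remaining 4 vCPU)
2 vCPU → host 2 (remaining 2 vCPU)
4 vCPU → host 3 (remaining 12 vCPU)
1 vCPU → host 1 (remaining 0 vCPU)
4 vCPU → host 3 (remaining 8 vCPU)
11 vCPU → host 4 (remaining 5 vCPU)
2 vCPU → host 2 (remaining 0 vCPU)
12 vCPU → host 5 (remaining 4 vCPU)
10 vCPU → host 6 (remaining 6 vCPU)
11 vCPU → host 7 (remaining 5 vCPU)
1 vCPU → host 5 (remaining 3 vCPU)
9 vCPU → host 8 (remaining 7 vCPU)
11 vCPU → host 9 (remaining 5 vCPU)
9 hosts × 16 vCPU = 144 vCPU; used 105 vCPU; unused 39 vCPU.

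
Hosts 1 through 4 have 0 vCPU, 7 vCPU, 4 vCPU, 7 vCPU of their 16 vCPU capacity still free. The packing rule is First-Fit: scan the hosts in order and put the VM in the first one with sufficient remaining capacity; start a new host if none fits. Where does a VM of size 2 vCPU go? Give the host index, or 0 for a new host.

Hosts with room: host 2 (7 vCPU), host 3 (4 vCPU), host 4 (7 vCPU).
The first with room is host 2.

2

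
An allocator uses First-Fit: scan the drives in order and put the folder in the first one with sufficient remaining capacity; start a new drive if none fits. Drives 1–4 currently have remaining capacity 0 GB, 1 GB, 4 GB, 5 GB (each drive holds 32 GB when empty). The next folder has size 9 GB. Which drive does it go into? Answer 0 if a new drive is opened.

0

No drive has ≥ 9 GB free, so a new drive is opened.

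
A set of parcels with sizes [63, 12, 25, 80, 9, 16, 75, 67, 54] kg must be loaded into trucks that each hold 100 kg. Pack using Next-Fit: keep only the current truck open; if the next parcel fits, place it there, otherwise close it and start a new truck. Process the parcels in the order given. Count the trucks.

5 trucks

63 kg → truck 1 (remaining 37 kg)
12 kg → truck 1 (remaining 25 kg)
25 kg → truck 1 (remaining 0 kg)
80 kg → truck 2 (remaining 20 kg)
9 kg → truck 2 (remaining 11 kg)
16 kg → truck 3 (remaining 84 kg)
75 kg → truck 3 (remaining 9 kg)
67 kg → truck 4 (remaining 33 kg)
54 kg → truck 5 (remaining 46 kg)
Final trucks: [63,12,25] [80,9] [16,75] [67] [54].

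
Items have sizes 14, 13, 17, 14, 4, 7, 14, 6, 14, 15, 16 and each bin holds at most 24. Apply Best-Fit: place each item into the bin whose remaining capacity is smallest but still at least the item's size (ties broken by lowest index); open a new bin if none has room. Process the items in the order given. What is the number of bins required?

8

bin 1: place 14, 10 left
bin 2: place 13, 11 left
bin 3: place 17, 7 left
bin 4: place 14, 10 left
bin 3: place 4, 3 left
bin 1: place 7, 3 left
bin 5: place 14, 10 left
bin 4: place 6, 4 left
bin 6: place 14, 10 left
bin 7: place 15, 9 left
bin 8: place 16, 8 left
Final bins: [14,7] [13] [17,4] [14,6] [14] [14] [15] [16].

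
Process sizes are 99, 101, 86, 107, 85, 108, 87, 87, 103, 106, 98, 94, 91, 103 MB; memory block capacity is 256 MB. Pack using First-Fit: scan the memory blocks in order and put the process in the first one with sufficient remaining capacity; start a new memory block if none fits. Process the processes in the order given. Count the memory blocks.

99 MB → memory block 1 (remaining 157 MB)
101 MB → memory block 1 (remaining 56 MB)
86 MB → memory block 2 (remaining 170 MB)
107 MB → memory block 2 (remaining 63 MB)
85 MB → memory block 3 (remaining 171 MB)
108 MB → memory block 3 (remaining 63 MB)
87 MB → memory block 4 (remaining 169 MB)
87 MB → memory block 4 (remaining 82 MB)
103 MB → memory block 5 (remaining 153 MB)
106 MB → memory block 5 (remaining 47 MB)
98 MB → memory block 6 (remaining 158 MB)
94 MB → memory block 6 (remaining 64 MB)
91 MB → memory block 7 (remaining 165 MB)
103 MB → memory block 7 (remaining 62 MB)
Final memory blocks: [99,101] [86,107] [85,108] [87,87] [103,106] [98,94] [91,103].

7 memory blocks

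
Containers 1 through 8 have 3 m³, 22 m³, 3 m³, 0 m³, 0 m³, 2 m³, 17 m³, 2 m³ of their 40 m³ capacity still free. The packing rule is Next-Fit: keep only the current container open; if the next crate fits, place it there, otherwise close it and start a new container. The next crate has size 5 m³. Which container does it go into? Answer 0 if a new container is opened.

0

Next-Fit only looks at container 8, which has 2 m³ free.
5 m³ does not fit, so a new container is opened.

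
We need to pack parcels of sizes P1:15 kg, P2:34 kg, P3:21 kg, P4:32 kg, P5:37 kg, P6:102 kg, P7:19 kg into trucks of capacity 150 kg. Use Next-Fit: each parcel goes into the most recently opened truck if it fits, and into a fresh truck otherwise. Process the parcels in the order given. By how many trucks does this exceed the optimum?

Next-Fit: [15,34,21,32,37] [102,19] → 2 trucks.
Total size 260 kg; any packing needs at least ⌈260/150⌉ = 2 trucks.
So 2 is already optimal.

0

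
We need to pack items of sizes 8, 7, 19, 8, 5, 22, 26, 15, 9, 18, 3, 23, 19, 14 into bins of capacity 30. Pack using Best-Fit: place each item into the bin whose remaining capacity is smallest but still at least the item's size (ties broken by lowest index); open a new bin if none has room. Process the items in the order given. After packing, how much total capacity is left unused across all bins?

44

Put 8 in bin 1; 22 remain.
Put 7 in bin 1; 15 remain.
Put 19 in bin 2; 11 remain.
Put 8 in bin 2; 3 remain.
Put 5 in bin 1; 10 remain.
Put 22 in bin 3; 8 remain.
Put 26 in bin 4; 4 remain.
Put 15 in bin 5; 15 remain.
Put 9 in bin 1; 1 remain.
Put 18 in bin 6; 12 remain.
Put 3 in bin 2; 0 remain.
Put 23 in bin 7; 7 remain.
Put 19 in bin 8; 11 remain.
Put 14 in bin 5; 1 remain.
8 bins × 30 = 240; used 196; unused 44.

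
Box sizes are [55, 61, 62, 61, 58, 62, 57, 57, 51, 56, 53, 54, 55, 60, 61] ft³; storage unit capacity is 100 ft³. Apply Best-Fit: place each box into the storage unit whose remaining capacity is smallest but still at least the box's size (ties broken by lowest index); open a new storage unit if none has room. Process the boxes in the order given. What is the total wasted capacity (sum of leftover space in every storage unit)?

637

Put 55 ft³ in storage unit 1; 45 ft³ remain.
Put 61 ft³ in storage unit 2; 39 ft³ remain.
Put 62 ft³ in storage unit 3; 38 ft³ remain.
Put 61 ft³ in storage unit 4; 39 ft³ remain.
Put 58 ft³ in storage unit 5; 42 ft³ remain.
Put 62 ft³ in storage unit 6; 38 ft³ remain.
Put 57 ft³ in storage unit 7; 43 ft³ remain.
Put 57 ft³ in storage unit 8; 43 ft³ remain.
Put 51 ft³ in storage unit 9; 49 ft³ remain.
Put 56 ft³ in storage unit 10; 44 ft³ remain.
Put 53 ft³ in storage unit 11; 47 ft³ remain.
Put 54 ft³ in storage unit 12; 46 ft³ remain.
Put 55 ft³ in storage unit 13; 45 ft³ remain.
Put 60 ft³ in storage unit 14; 40 ft³ remain.
Put 61 ft³ in storage unit 15; 39 ft³ remain.
15 storage units × 100 ft³ = 1500 ft³; used 863 ft³; unused 637 ft³.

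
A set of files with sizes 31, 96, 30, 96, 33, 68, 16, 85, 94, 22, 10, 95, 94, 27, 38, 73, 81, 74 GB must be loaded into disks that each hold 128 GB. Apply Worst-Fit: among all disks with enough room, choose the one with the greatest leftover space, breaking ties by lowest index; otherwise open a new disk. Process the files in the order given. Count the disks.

Put 31 GB in disk 1; 97 GB remain.
Put 96 GB in disk 1; 1 GB remain.
Put 30 GB in disk 2; 98 GB remain.
Put 96 GB in disk 2; 2 GB remain.
Put 33 GB in disk 3; 95 GB remain.
Put 68 GB in disk 3; 27 GB remain.
Put 16 GB in disk 3; 11 GB remain.
Put 85 GB in disk 4; 43 GB remain.
Put 94 GB in disk 5; 34 GB remain.
Put 22 GB in disk 4; 21 GB remain.
Put 10 GB in disk 5; 24 GB remain.
Put 95 GB in disk 6; 33 GB remain.
Put 94 GB in disk 7; 34 GB remain.
Put 27 GB in disk 7; 7 GB remain.
Put 38 GB in disk 8; 90 GB remain.
Put 73 GB in disk 8; 17 GB remain.
Put 81 GB in disk 9; 47 GB remain.
Put 74 GB in disk 10; 54 GB remain.

10 disks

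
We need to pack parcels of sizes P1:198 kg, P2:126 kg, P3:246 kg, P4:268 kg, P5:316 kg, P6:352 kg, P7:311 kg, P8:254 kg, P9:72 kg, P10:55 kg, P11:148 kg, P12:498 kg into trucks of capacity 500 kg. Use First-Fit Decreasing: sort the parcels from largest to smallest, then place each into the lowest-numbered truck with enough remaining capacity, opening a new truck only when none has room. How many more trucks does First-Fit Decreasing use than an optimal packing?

First-Fit Decreasing: [498] [352,148] [316,126,55] [311,72] [268,198] [254,246] → 6 trucks.
Total size 2844 kg; any packing needs at least ⌈2844/500⌉ = 6 trucks.
So 6 is already optimal.

0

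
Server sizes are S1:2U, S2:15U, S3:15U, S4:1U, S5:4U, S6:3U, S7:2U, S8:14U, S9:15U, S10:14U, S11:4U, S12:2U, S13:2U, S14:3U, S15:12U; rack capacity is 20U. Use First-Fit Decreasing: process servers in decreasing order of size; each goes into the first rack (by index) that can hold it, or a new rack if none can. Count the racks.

6 racks

Sorted descending: 15, 15, 15, 14, 14, 12, 4, 4, 3, 3, 2, 2, 2, 2, 1.
15U → rack 1 (remaining 5U)
15U → rack 2 (remaining 5U)
15U → rack 3 (remaining 5U)
14U → rack 4 (remaining 6U)
14U → rack 5 (remaining 6U)
12U → rack 6 (remaining 8U)
4U → rack 1 (remaining 1U)
4U → rack 2 (remaining 1U)
3U → rack 3 (remaining 2U)
3U → rack 4 (remaining 3U)
2U → rack 3 (remaining 0U)
2U → rack 4 (remaining 1U)
2U → rack 5 (remaining 4U)
2U → rack 5 (remaining 2U)
1U → rack 1 (remaining 0U)
Final racks: [15,4,1] [15,4] [15,3,2] [14,3,2] [14,2,2] [12].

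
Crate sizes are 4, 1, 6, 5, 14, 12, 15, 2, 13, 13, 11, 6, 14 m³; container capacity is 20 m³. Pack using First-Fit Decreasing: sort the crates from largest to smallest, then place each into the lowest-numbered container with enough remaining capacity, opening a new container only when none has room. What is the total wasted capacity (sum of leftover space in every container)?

Sorted descending: 15, 14, 14, 13, 13, 12, 11, 6, 6, 5, 4, 2, 1.
Put 15 m³ in container 1; 5 m³ remain.
Put 14 m³ in container 2; 6 m³ remain.
Put 14 m³ in container 3; 6 m³ remain.
Put 13 m³ in container 4; 7 m³ remain.
Put 13 m³ in container 5; 7 m³ remain.
Put 12 m³ in container 6; 8 m³ remain.
Put 11 m³ in container 7; 9 m³ remain.
Put 6 m³ in container 2; 0 m³ remain.
Put 6 m³ in container 3; 0 m³ remain.
Put 5 m³ in container 1; 0 m³ remain.
Put 4 m³ in container 4; 3 m³ remain.
Put 2 m³ in container 4; 1 m³ remain.
Put 1 m³ in container 4; 0 m³ remain.
7 containers × 20 m³ = 140 m³; used 116 m³; unused 24 m³.

24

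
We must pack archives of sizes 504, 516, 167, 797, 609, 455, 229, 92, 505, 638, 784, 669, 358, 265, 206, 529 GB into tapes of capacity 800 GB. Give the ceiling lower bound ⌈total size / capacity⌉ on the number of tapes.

Total size = 504 + 516 + 167 + 797 + 609 + 455 + 229 + 92 + 505 + 638 + 784 + 669 + 358 + 265 + 206 + 529 = 7323 GB.
⌈7323 / 800⌉ = 10.

10 tapes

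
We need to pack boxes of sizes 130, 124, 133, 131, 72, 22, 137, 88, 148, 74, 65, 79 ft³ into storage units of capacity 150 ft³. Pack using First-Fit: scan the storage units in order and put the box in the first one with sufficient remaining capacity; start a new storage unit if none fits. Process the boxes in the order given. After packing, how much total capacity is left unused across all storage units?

147

130 ft³ → storage unit 1 (remaining 20 ft³)
124 ft³ → storage unit 2 (remaining 26 ft³)
133 ft³ → storage unit 3 (remaining 17 ft³)
131 ft³ → storage unit 4 (remaining 19 ft³)
72 ft³ → storage unit 5 (remaining 78 ft³)
22 ft³ → storage unit 2 (remaining 4 ft³)
137 ft³ → storage unit 6 (remaining 13 ft³)
88 ft³ → storage unit 7 (remaining 62 ft³)
148 ft³ → storage unit 8 (remaining 2 ft³)
74 ft³ → storage unit 5 (remaining 4 ft³)
65 ft³ → storage unit 9 (remaining 85 ft³)
79 ft³ → storage unit 9 (remaining 6 ft³)
9 storage units × 150 ft³ = 1350 ft³; used 1203 ft³; unused 147 ft³.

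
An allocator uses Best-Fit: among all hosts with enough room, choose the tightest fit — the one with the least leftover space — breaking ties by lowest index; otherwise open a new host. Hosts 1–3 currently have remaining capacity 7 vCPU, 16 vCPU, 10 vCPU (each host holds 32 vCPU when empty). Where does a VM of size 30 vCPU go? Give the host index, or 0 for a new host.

No host has ≥ 30 vCPU free, so a new host is opened.

0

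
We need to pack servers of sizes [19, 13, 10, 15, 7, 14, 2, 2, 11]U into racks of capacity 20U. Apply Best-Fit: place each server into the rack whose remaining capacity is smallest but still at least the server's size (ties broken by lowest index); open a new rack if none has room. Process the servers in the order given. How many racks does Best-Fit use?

6 racks

19U → rack 1 (remaining 1U)
13U → rack 2 (remaining 7U)
10U → rack 3 (remaining 10U)
15U → rack 4 (remaining 5U)
7U → rack 2 (remaining 0U)
14U → rack 5 (remaining 6U)
2U → rack 4 (remaining 3U)
2U → rack 4 (remaining 1U)
11U → rack 6 (remaining 9U)
Final racks: [19] [13,7] [10] [15,2,2] [14] [11].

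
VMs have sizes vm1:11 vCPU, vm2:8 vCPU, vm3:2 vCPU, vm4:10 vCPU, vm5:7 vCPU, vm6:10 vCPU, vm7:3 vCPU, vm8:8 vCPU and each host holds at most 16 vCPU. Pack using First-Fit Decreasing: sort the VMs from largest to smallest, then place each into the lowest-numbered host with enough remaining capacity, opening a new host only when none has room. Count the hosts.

5

Sorted descending: 11, 10, 10, 8, 8, 7, 3, 2.
Put 11 vCPU in host 1; 5 vCPU remain.
Put 10 vCPU in host 2; 6 vCPU remain.
Put 10 vCPU in host 3; 6 vCPU remain.
Put 8 vCPU in host 4; 8 vCPU remain.
Put 8 vCPU in host 4; 0 vCPU remain.
Put 7 vCPU in host 5; 9 vCPU remain.
Put 3 vCPU in host 1; 2 vCPU remain.
Put 2 vCPU in host 1; 0 vCPU remain.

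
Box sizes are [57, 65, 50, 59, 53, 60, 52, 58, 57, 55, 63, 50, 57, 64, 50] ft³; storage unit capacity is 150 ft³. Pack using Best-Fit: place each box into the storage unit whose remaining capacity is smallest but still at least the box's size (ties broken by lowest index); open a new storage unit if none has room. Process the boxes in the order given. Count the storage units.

8 storage units

57 ft³ → storage unit 1 (remaining 93 ft³)
65 ft³ → storage unit 1 (remaining 28 ft³)
50 ft³ → storage unit 2 (remaining 100 ft³)
59 ft³ → storage unit 2 (remaining 41 ft³)
53 ft³ → storage unit 3 (remaining 97 ft³)
60 ft³ → storage unit 3 (remaining 37 ft³)
52 ft³ → storage unit 4 (remaining 98 ft³)
58 ft³ → storage unit 4 (remaining 40 ft³)
57 ft³ → storage unit 5 (remaining 93 ft³)
55 ft³ → storage unit 5 (remaining 38 ft³)
63 ft³ → storage unit 6 (remaining 87 ft³)
50 ft³ → storage unit 6 (remaining 37 ft³)
57 ft³ → storage unit 7 (remaining 93 ft³)
64 ft³ → storage unit 7 (remaining 29 ft³)
50 ft³ → storage unit 8 (remaining 100 ft³)
Final storage units: [57,65] [50,59] [53,60] [52,58] [57,55] [63,50] [57,64] [50].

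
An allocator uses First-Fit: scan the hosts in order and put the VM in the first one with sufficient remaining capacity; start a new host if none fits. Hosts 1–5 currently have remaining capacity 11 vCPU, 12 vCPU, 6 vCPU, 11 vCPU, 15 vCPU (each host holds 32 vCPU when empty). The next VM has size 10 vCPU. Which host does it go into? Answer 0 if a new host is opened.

Hosts with room: host 1 (11 vCPU), host 2 (12 vCPU), host 4 (11 vCPU), host 5 (15 vCPU).
The first with room is host 1.

1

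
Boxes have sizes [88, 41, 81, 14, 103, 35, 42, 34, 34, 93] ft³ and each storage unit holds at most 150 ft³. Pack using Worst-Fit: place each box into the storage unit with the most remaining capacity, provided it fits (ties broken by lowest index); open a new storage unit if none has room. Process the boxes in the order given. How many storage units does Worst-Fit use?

Put 88 ft³ in storage unit 1; 62 ft³ remain.
Put 41 ft³ in storage unit 1; 21 ft³ remain.
Put 81 ft³ in storage unit 2; 69 ft³ remain.
Put 14 ft³ in storage unit 2; 55 ft³ remain.
Put 103 ft³ in storage unit 3; 47 ft³ remain.
Put 35 ft³ in storage unit 2; 20 ft³ remain.
Put 42 ft³ in storage unit 3; 5 ft³ remain.
Put 34 ft³ in storage unit 4; 116 ft³ remain.
Put 34 ft³ in storage unit 4; 82 ft³ remain.
Put 93 ft³ in storage unit 5; 57 ft³ remain.

5 storage units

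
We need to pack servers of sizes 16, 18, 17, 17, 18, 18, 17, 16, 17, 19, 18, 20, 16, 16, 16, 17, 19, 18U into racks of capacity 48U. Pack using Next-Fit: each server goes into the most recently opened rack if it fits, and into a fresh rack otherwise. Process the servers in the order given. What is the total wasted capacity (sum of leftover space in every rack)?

Put 16U in rack 1; 32U remain.
Put 18U in rack 1; 14U remain.
Put 17U in rack 2; 31U remain.
Put 17U in rack 2; 14U remain.
Put 18U in rack 3; 30U remain.
Put 18U in rack 3; 12U remain.
Put 17U in rack 4; 31U remain.
Put 16U in rack 4; 15U remain.
Put 17U in rack 5; 31U remain.
Put 19U in rack 5; 12U remain.
Put 18U in rack 6; 30U remain.
Put 20U in rack 6; 10U remain.
Put 16U in rack 7; 32U remain.
Put 16U in rack 7; 16U remain.
Put 16U in rack 7; 0U remain.
Put 17U in rack 8; 31U remain.
Put 19U in rack 8; 12U remain.
Put 18U in rack 9; 30U remain.
9 racks × 48U = 432U; used 313U; unused 119U.

119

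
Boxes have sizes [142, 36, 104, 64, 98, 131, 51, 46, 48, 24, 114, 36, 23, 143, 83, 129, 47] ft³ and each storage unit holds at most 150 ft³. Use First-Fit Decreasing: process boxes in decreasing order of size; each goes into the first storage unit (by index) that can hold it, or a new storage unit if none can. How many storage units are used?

Sorted descending: 143, 142, 131, 129, 114, 104, 98, 83, 64, 51, 48, 47, 46, 36, 36, 24, 23.
143 ft³ → storage unit 1 (remaining 7 ft³)
142 ft³ → storage unit 2 (remaining 8 ft³)
131 ft³ → storage unit 3 (remaining 19 ft³)
129 ft³ → storage unit 4 (remaining 21 ft³)
114 ft³ → storage unit 5 (remaining 36 ft³)
104 ft³ → storage unit 6 (remaining 46 ft³)
98 ft³ → storage unit 7 (remaining 52 ft³)
83 ft³ → storage unit 8 (remaining 67 ft³)
64 ft³ → storage unit 8 (remaining 3 ft³)
51 ft³ → storage unit 7 (remaining 1 ft³)
48 ft³ → storage unit 9 (remaining 102 ft³)
47 ft³ → storage unit 9 (remaining 55 ft³)
46 ft³ → storage unit 6 (remaining 0 ft³)
36 ft³ → storage unit 5 (remaining 0 ft³)
36 ft³ → storage unit 9 (remaining 19 ft³)
24 ft³ → storage unit 10 (remaining 126 ft³)
23 ft³ → storage unit 10 (remaining 103 ft³)
Final storage units: [143] [142] [131] [129] [114,36] [104,46] [98,51] [83,64] [48,47,36] [24,23].

10 storage units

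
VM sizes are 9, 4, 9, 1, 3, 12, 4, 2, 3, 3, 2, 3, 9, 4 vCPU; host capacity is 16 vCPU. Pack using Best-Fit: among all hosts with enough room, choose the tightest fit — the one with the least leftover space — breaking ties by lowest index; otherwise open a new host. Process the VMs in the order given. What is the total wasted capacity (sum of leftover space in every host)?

host 1: place 9 vCPU, 7 vCPU left
host 1: place 4 vCPU, 3 vCPU left
host 2: place 9 vCPU, 7 vCPU left
host 1: place 1 vCPU, 2 vCPU left
host 2: place 3 vCPU, 4 vCPU left
host 3: place 12 vCPU, 4 vCPU left
host 2: place 4 vCPU, 0 vCPU left
host 1: place 2 vCPU, 0 vCPU left
host 3: place 3 vCPU, 1 vCPU left
host 4: place 3 vCPU, 13 vCPU left
host 4: place 2 vCPU, 11 vCPU left
host 4: place 3 vCPU, 8 vCPU left
host 5: place 9 vCPU, 7 vCPU left
host 5: place 4 vCPU, 3 vCPU left
5 hosts × 16 vCPU = 80 vCPU; used 68 vCPU; unused 12 vCPU.

12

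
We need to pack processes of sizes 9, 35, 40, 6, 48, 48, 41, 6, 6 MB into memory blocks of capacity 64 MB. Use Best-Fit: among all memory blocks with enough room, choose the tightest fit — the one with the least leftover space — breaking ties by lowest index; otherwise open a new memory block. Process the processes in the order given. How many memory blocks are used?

9 MB → memory block 1 (remaining 55 MB)
35 MB → memory block 1 (remaining 20 MB)
40 MB → memory block 2 (remaining 24 MB)
6 MB → memory block 1 (remaining 14 MB)
48 MB → memory block 3 (remaining 16 MB)
48 MB → memory block 4 (remaining 16 MB)
41 MB → memory block 5 (remaining 23 MB)
6 MB → memory block 1 (remaining 8 MB)
6 MB → memory block 1 (remaining 2 MB)

5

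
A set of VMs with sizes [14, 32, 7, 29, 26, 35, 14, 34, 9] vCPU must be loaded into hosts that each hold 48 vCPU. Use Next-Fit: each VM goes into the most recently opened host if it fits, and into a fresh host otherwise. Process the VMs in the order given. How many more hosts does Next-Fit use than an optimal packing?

Next-Fit: [14,32] [7,29] [26] [35] [14,34] [9] → 6 hosts.
Total size 200 vCPU; any packing needs at least ⌈200/48⌉ = 5 hosts.
An optimal packing achieves that bound: [35,9] [34,14] [32,14] [29,7] [26] → 5 hosts.
Excess: 6 − 5 = 1.

1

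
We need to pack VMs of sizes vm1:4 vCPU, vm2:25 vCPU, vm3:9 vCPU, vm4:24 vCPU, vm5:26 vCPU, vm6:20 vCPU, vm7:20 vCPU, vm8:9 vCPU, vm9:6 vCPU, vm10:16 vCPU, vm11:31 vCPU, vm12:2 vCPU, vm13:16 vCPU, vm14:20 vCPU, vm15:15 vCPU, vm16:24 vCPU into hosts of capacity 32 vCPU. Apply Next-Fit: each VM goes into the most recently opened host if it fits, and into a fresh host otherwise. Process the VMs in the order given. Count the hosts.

host 1: place vm1 (4 vCPU), 28 vCPU left
host 1: place vm2 (25 vCPU), 3 vCPU left
host 2: place vm3 (9 vCPU), 23 vCPU left
host 3: place vm4 (24 vCPU), 8 vCPU left
host 4: place vm5 (26 vCPU), 6 vCPU left
host 5: place vm6 (20 vCPU), 12 vCPU left
host 6: place vm7 (20 vCPU), 12 vCPU left
host 6: place vm8 (9 vCPU), 3 vCPU left
host 7: place vm9 (6 vCPU), 26 vCPU left
host 7: place vm10 (16 vCPU), 10 vCPU left
host 8: place vm11 (31 vCPU), 1 vCPU left
host 9: place vm12 (2 vCPU), 30 vCPU left
host 9: place vm13 (16 vCPU), 14 vCPU left
host 10: place vm14 (20 vCPU), 12 vCPU left
host 11: place vm15 (15 vCPU), 17 vCPU left
host 12: place vm16 (24 vCPU), 8 vCPU left
Final hosts: [4,25] [9] [24] [26] [20] [20,9] [6,16] [31] [2,16] [20] [15] [24].

12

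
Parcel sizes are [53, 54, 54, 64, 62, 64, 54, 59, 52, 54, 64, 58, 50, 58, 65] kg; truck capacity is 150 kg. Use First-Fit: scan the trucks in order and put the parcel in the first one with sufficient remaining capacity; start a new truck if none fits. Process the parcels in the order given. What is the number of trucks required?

truck 1: place 53 kg, 97 kg left
truck 1: place 54 kg, 43 kg left
truck 2: place 54 kg, 96 kg left
truck 2: place 64 kg, 32 kg left
truck 3: place 62 kg, 88 kg left
truck 3: place 64 kg, 24 kg left
truck 4: place 54 kg, 96 kg left
truck 4: place 59 kg, 37 kg left
truck 5: place 52 kg, 98 kg left
truck 5: place 54 kg, 44 kg left
truck 6: place 64 kg, 86 kg left
truck 6: place 58 kg, 28 kg left
truck 7: place 50 kg, 100 kg left
truck 7: place 58 kg, 42 kg left
truck 8: place 65 kg, 85 kg left
Final trucks: [53,54] [54,64] [62,64] [54,59] [52,54] [64,58] [50,58] [65].

8 trucks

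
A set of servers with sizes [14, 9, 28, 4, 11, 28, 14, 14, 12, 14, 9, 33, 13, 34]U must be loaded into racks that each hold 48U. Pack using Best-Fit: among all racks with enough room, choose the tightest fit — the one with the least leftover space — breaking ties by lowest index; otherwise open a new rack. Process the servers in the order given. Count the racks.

Put 14U in rack 1; 34U remain.
Put 9U in rack 1; 25U remain.
Put 28U in rack 2; 20U remain.
Put 4U in rack 2; 16U remain.
Put 11U in rack 2; 5U remain.
Put 28U in rack 3; 20U remain.
Put 14U in rack 3; 6U remain.
Put 14U in rack 1; 11U remain.
Put 12U in rack 4; 36U remain.
Put 14U in rack 4; 22U remain.
Put 9U in rack 1; 2U remain.
Put 33U in rack 5; 15U remain.
Put 13U in rack 5; 2U remain.
Put 34U in rack 6; 14U remain.

6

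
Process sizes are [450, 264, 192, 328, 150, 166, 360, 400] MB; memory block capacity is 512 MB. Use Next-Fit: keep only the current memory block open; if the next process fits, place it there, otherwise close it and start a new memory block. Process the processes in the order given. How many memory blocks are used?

450 MB → memory block 1 (remaining 62 MB)
264 MB → memory block 2 (remaining 248 MB)
192 MB → memory block 2 (remaining 56 MB)
328 MB → memory block 3 (remaining 184 MB)
150 MB → memory block 3 (remaining 34 MB)
166 MB → memory block 4 (remaining 346 MB)
360 MB → memory block 5 (remaining 152 MB)
400 MB → memory block 6 (remaining 112 MB)

6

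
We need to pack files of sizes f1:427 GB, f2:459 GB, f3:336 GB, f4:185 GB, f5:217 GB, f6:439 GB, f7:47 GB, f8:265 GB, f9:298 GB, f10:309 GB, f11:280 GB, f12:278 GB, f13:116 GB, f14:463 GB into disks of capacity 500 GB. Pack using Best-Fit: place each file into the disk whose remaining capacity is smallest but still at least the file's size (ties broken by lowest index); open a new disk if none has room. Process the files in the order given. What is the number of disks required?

disk 1: place f1 (427 GB), 73 GB left
disk 2: place f2 (459 GB), 41 GB left
disk 3: place f3 (336 GB), 164 GB left
disk 4: place f4 (185 GB), 315 GB left
disk 4: place f5 (217 GB), 98 GB left
disk 5: place f6 (439 GB), 61 GB left
disk 5: place f7 (47 GB), 14 GB left
disk 6: place f8 (265 GB), 235 GB left
disk 7: place f9 (298 GB), 202 GB left
disk 8: place f10 (309 GB), 191 GB left
disk 9: place f11 (280 GB), 220 GB left
disk 10: place f12 (278 GB), 222 GB left
disk 3: place f13 (116 GB), 48 GB left
disk 11: place f14 (463 GB), 37 GB left
Final disks: [427] [459] [336,116] [185,217] [439,47] [265] [298] [309] [280] [278] [463].

11 disks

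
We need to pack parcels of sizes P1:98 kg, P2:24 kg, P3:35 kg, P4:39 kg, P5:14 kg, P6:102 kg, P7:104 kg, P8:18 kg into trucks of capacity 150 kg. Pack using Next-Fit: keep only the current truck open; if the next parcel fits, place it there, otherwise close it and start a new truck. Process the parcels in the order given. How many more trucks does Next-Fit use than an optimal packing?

1

Next-Fit: [98,24] [35,39,14] [102] [104,18] → 4 trucks.
Total size 434 kg; any packing needs at least ⌈434/150⌉ = 3 trucks.
An optimal packing achieves that bound: [104,39] [102,24,18] [98,35,14] → 3 trucks.
Excess: 4 − 3 = 1.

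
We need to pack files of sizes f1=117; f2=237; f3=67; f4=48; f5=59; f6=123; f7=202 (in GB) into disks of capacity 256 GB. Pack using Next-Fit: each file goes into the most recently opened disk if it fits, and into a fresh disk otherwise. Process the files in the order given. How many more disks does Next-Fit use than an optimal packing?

1

Next-Fit: [117] [237] [67,48,59] [123] [202] → 5 disks.
Total size 853 GB; any packing needs at least ⌈853/256⌉ = 4 disks.
An optimal packing achieves that bound: [237] [202,48] [123,117] [67,59] → 4 disks.
Excess: 5 − 4 = 1.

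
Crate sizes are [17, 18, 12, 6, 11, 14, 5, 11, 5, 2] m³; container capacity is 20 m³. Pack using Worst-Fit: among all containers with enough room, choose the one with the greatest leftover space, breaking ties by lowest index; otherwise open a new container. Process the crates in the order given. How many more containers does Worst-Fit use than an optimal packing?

Worst-Fit: [17] [18] [12,6] [11,5] [14,2] [11,5] → 6 containers.
Total size 101 m³; any packing needs at least ⌈101/20⌉ = 6 containers.
So 6 is already optimal.

0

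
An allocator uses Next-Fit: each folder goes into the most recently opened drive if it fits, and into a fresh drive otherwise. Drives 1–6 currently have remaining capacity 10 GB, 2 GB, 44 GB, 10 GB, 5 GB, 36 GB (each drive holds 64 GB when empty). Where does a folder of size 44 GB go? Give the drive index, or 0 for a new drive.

Next-Fit only looks at drive 6, which has 36 GB free.
44 GB does not fit, so a new drive is opened.

0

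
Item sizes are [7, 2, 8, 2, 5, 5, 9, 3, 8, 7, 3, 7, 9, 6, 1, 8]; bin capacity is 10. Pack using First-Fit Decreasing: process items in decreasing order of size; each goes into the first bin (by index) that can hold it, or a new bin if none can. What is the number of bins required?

10

Sorted descending: 9, 9, 8, 8, 8, 7, 7, 7, 6, 5, 5, 3, 3, 2, 2, 1.
9 → bin 1 (remaining 1)
9 → bin 2 (remaining 1)
8 → bin 3 (remaining 2)
8 → bin 4 (remaining 2)
8 → bin 5 (remaining 2)
7 → bin 6 (remaining 3)
7 → bin 7 (remaining 3)
7 → bin 8 (remaining 3)
6 → bin 9 (remaining 4)
5 → bin 10 (remaining 5)
5 → bin 10 (remaining 0)
3 → bin 6 (remaining 0)
3 → bin 7 (remaining 0)
2 → bin 3 (remaining 0)
2 → bin 4 (remaining 0)
1 → bin 1 (remaining 0)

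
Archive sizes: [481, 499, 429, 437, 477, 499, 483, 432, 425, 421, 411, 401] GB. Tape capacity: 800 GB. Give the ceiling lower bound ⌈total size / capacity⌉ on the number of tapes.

7 tapes

Total size = 481 + 499 + 429 + 437 + 477 + 499 + 483 + 432 + 425 + 421 + 411 + 401 = 5395 GB.
⌈5395 / 800⌉ = 7.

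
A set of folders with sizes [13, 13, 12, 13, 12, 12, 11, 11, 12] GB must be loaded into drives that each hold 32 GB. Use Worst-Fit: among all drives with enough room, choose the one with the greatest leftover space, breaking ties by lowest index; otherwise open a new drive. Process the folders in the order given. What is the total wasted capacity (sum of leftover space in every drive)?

13 GB → drive 1 (remaining 19 GB)
13 GB → drive 1 (remaining 6 GB)
12 GB → drive 2 (remaining 20 GB)
13 GB → drive 2 (remaining 7 GB)
12 GB → drive 3 (remaining 20 GB)
12 GB → drive 3 (remaining 8 GB)
11 GB → drive 4 (remaining 21 GB)
11 GB → drive 4 (remaining 10 GB)
12 GB → drive 5 (remaining 20 GB)
5 drives × 32 GB = 160 GB; used 109 GB; unused 51 GB.

51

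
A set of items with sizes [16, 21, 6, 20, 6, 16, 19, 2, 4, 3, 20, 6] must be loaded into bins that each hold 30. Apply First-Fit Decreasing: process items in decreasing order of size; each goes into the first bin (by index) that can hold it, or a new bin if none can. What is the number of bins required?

6

Sorted descending: 21, 20, 20, 19, 16, 16, 6, 6, 6, 4, 3, 2.
21 → bin 1 (remaining 9)
20 → bin 2 (remaining 10)
20 → bin 3 (remaining 10)
19 → bin 4 (remaining 11)
16 → bin 5 (remaining 14)
16 → bin 6 (remaining 14)
6 → bin 1 (remaining 3)
6 → bin 2 (remaining 4)
6 → bin 3 (remaining 4)
4 → bin 2 (remaining 0)
3 → bin 1 (remaining 0)
2 → bin 3 (remaining 2)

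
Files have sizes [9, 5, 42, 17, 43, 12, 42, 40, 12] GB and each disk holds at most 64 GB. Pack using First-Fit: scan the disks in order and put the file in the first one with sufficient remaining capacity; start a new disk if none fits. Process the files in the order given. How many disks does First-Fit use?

4

Put 9 GB in disk 1; 55 GB remain.
Put 5 GB in disk 1; 50 GB remain.
Put 42 GB in disk 1; 8 GB remain.
Put 17 GB in disk 2; 47 GB remain.
Put 43 GB in disk 2; 4 GB remain.
Put 12 GB in disk 3; 52 GB remain.
Put 42 GB in disk 3; 10 GB remain.
Put 40 GB in disk 4; 24 GB remain.
Put 12 GB in disk 4; 12 GB remain.
Final disks: [9,5,42] [17,43] [12,42] [40,12].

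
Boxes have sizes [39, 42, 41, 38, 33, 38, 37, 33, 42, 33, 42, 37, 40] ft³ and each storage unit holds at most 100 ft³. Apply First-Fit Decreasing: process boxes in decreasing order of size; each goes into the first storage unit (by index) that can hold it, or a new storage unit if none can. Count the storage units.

Sorted descending: 42, 42, 42, 41, 40, 39, 38, 38, 37, 37, 33, 33, 33.
storage unit 1: place 42 ft³, 58 ft³ left
storage unit 1: place 42 ft³, 16 ft³ left
storage unit 2: place 42 ft³, 58 ft³ left
storage unit 2: place 41 ft³, 17 ft³ left
storage unit 3: place 40 ft³, 60 ft³ left
storage unit 3: place 39 ft³, 21 ft³ left
storage unit 4: place 38 ft³, 62 ft³ left
storage unit 4: place 38 ft³, 24 ft³ left
storage unit 5: place 37 ft³, 63 ft³ left
storage unit 5: place 37 ft³, 26 ft³ left
storage unit 6: place 33 ft³, 67 ft³ left
storage unit 6: place 33 ft³, 34 ft³ left
storage unit 6: place 33 ft³, 1 ft³ left
Final storage units: [42,42] [42,41] [40,39] [38,38] [37,37] [33,33,33].

6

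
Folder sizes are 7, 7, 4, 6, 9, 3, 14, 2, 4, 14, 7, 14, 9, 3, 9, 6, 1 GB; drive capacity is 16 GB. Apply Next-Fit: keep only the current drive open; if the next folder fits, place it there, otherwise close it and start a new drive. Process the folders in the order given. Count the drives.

7 GB → drive 1 (remaining 9 GB)
7 GB → drive 1 (remaining 2 GB)
4 GB → drive 2 (remaining 12 GB)
6 GB → drive 2 (remaining 6 GB)
9 GB → drive 3 (remaining 7 GB)
3 GB → drive 3 (remaining 4 GB)
14 GB → drive 4 (remaining 2 GB)
2 GB → drive 4 (remaining 0 GB)
4 GB → drive 5 (remaining 12 GB)
14 GB → drive 6 (remaining 2 GB)
7 GB → drive 7 (remaining 9 GB)
14 GB → drive 8 (remaining 2 GB)
9 GB → drive 9 (remaining 7 GB)
3 GB → drive 9 (remaining 4 GB)
9 GB → drive 10 (remaining 7 GB)
6 GB → drive 10 (remaining 1 GB)
1 GB → drive 10 (remaining 0 GB)
Final drives: [7,7] [4,6] [9,3] [14,2] [4] [14] [7] [14] [9,3] [9,6,1].

10 drives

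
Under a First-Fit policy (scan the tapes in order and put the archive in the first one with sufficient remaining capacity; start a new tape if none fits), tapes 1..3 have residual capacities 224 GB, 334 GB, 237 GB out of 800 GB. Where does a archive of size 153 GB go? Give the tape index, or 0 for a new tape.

1

Tapes with room: tape 1 (224 GB), tape 2 (334 GB), tape 3 (237 GB).
The first with room is tape 1.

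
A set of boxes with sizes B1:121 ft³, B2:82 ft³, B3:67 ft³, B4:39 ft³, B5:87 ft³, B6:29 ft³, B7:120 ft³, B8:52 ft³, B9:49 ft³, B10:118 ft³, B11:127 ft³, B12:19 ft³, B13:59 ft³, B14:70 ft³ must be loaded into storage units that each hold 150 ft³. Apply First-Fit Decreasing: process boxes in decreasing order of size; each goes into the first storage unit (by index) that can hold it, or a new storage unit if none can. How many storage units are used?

Sorted descending: 127, 121, 120, 118, 87, 82, 70, 67, 59, 52, 49, 39, 29, 19.
storage unit 1: place 127 ft³, 23 ft³ left
storage unit 2: place 121 ft³, 29 ft³ left
storage unit 3: place 120 ft³, 30 ft³ left
storage unit 4: place 118 ft³, 32 ft³ left
storage unit 5: place 87 ft³, 63 ft³ left
storage unit 6: place 82 ft³, 68 ft³ left
storage unit 7: place 70 ft³, 80 ft³ left
storage unit 6: place 67 ft³, 1 ft³ left
storage unit 5: place 59 ft³, 4 ft³ left
storage unit 7: place 52 ft³, 28 ft³ left
storage unit 8: place 49 ft³, 101 ft³ left
storage unit 8: place 39 ft³, 62 ft³ left
storage unit 2: place 29 ft³, 0 ft³ left
storage unit 1: place 19 ft³, 4 ft³ left

8 storage units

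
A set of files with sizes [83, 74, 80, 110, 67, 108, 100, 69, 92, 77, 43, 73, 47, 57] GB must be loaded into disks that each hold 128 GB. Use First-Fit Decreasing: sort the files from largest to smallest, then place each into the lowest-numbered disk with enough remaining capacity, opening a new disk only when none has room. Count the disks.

Sorted descending: 110, 108, 100, 92, 83, 80, 77, 74, 73, 69, 67, 57, 47, 43.
Put 110 GB in disk 1; 18 GB remain.
Put 108 GB in disk 2; 20 GB remain.
Put 100 GB in disk 3; 28 GB remain.
Put 92 GB in disk 4; 36 GB remain.
Put 83 GB in disk 5; 45 GB remain.
Put 80 GB in disk 6; 48 GB remain.
Put 77 GB in disk 7; 51 GB remain.
Put 74 GB in disk 8; 54 GB remain.
Put 73 GB in disk 9; 55 GB remain.
Put 69 GB in disk 10; 59 GB remain.
Put 67 GB in disk 11; 61 GB remain.
Put 57 GB in disk 10; 2 GB remain.
Put 47 GB in disk 6; 1 GB remain.
Put 43 GB in disk 5; 2 GB remain.
Final disks: [110] [108] [100] [92] [83,43] [80,47] [77] [74] [73] [69,57] [67].

11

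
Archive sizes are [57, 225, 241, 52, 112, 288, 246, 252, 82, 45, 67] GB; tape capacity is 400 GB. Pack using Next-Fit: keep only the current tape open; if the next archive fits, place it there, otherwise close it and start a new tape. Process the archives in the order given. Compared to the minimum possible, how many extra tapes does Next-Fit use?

1

Next-Fit: [57,225] [241,52] [112,288] [246] [252,82,45] [67] → 6 tapes.
Total size 1667 GB; any packing needs at least ⌈1667/400⌉ = 5 tapes.
An optimal packing achieves that bound: [288,112] [252,82,57] [246,67,52] [241,45] [225] → 5 tapes.
Excess: 6 − 5 = 1.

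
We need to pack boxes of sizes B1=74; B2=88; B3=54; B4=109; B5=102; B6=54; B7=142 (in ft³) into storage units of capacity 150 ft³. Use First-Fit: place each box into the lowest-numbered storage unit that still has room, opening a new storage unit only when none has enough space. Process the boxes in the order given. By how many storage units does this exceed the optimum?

First-Fit: [74,54] [88,54] [109] [102] [142] → 5 storage units.
Total size 623 ft³; any packing needs at least ⌈623/150⌉ = 5 storage units.
So 5 is already optimal.

0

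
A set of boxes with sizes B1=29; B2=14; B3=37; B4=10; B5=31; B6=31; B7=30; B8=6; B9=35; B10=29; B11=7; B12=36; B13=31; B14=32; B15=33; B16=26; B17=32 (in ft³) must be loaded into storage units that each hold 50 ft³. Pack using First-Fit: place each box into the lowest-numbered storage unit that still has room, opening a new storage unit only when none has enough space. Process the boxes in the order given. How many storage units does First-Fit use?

13

storage unit 1: place B1 (29 ft³), 21 ft³ left
storage unit 1: place B2 (14 ft³), 7 ft³ left
storage unit 2: place B3 (37 ft³), 13 ft³ left
storage unit 2: place B4 (10 ft³), 3 ft³ left
storage unit 3: place B5 (31 ft³), 19 ft³ left
storage unit 4: place B6 (31 ft³), 19 ft³ left
storage unit 5: place B7 (30 ft³), 20 ft³ left
storage unit 1: place B8 (6 ft³), 1 ft³ left
storage unit 6: place B9 (35 ft³), 15 ft³ left
storage unit 7: place B10 (29 ft³), 21 ft³ left
storage unit 3: place B11 (7 ft³), 12 ft³ left
storage unit 8: place B12 (36 ft³), 14 ft³ left
storage unit 9: place B13 (31 ft³), 19 ft³ left
storage unit 10: place B14 (32 ft³), 18 ft³ left
storage unit 11: place B15 (33 ft³), 17 ft³ left
storage unit 12: place B16 (26 ft³), 24 ft³ left
storage unit 13: place B17 (32 ft³), 18 ft³ left
Final storage units: [29,14,6] [37,10] [31,7] [31] [30] [35] [29] [36] [31] [32] [33] [26] [32].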